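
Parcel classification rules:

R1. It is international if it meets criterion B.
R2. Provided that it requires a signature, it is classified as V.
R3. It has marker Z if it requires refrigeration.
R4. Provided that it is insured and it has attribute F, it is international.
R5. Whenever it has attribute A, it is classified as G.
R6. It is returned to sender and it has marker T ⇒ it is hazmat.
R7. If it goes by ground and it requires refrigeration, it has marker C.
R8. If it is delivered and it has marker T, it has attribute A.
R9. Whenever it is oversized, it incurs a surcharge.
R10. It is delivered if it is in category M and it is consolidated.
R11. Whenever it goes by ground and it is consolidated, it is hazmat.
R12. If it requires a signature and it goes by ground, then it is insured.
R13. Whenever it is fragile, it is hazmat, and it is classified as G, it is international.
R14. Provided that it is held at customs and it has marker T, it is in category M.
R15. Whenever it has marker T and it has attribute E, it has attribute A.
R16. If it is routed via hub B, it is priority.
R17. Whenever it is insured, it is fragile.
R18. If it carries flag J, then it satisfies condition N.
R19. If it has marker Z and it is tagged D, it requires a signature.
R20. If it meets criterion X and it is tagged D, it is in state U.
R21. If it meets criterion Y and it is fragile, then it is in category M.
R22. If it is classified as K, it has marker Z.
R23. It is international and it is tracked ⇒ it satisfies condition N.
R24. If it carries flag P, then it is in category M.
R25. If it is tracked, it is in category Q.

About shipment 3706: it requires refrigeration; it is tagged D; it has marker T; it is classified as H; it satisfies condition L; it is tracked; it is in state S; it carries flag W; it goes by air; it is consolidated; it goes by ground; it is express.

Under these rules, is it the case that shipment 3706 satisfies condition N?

No

Forward chaining from the given facts derives: has marker Z, has marker C, is hazmat, requires a signature, is in category Q, is classified as V, is insured, is fragile.
Rules concluding "it satisfies condition N": R18 needs "it carries flag J"; R23 needs "it is international" — none of these are established.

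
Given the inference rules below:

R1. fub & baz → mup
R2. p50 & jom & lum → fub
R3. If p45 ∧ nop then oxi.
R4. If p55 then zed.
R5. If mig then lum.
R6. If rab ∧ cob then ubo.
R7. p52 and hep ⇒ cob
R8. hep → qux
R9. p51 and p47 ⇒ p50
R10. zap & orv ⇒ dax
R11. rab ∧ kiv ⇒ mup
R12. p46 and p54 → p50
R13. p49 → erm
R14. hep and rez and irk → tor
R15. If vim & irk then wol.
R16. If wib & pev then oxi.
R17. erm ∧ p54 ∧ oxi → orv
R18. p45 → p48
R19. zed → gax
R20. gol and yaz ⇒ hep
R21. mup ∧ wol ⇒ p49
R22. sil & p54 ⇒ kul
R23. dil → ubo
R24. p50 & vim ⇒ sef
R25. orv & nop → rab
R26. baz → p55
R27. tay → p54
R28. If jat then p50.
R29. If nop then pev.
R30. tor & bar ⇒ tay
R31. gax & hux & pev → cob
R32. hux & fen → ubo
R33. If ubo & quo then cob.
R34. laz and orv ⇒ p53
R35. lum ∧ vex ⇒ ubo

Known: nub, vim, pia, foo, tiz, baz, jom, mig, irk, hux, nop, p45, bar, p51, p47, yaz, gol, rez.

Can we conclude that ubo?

Yes

oxi  (by R3: p45, nop)
lum  (by R5: mig)
p50  (by R9: p51, p47)
wol  (by R15: vim, irk)
hep  (by R20: gol, yaz)
p55  (by R26: baz)
pev  (by R29: nop)
fub  (by R2: p50, jom, lum)
zed  (by R4: p55)
tor  (by R14: hep, rez, irk)
gax  (by R19: zed)
tay  (by R30: tor, bar)
cob  (by R31: gax, hux, pev)
mup  (by R1: fub, baz)
p49  (by R21: mup, wol)
p54  (by R27: tay)
erm  (by R13: p49)
orv  (by R17: erm, p54, oxi)
rab  (by R25: orv, nop)
ubo  (by R6: rab, cob)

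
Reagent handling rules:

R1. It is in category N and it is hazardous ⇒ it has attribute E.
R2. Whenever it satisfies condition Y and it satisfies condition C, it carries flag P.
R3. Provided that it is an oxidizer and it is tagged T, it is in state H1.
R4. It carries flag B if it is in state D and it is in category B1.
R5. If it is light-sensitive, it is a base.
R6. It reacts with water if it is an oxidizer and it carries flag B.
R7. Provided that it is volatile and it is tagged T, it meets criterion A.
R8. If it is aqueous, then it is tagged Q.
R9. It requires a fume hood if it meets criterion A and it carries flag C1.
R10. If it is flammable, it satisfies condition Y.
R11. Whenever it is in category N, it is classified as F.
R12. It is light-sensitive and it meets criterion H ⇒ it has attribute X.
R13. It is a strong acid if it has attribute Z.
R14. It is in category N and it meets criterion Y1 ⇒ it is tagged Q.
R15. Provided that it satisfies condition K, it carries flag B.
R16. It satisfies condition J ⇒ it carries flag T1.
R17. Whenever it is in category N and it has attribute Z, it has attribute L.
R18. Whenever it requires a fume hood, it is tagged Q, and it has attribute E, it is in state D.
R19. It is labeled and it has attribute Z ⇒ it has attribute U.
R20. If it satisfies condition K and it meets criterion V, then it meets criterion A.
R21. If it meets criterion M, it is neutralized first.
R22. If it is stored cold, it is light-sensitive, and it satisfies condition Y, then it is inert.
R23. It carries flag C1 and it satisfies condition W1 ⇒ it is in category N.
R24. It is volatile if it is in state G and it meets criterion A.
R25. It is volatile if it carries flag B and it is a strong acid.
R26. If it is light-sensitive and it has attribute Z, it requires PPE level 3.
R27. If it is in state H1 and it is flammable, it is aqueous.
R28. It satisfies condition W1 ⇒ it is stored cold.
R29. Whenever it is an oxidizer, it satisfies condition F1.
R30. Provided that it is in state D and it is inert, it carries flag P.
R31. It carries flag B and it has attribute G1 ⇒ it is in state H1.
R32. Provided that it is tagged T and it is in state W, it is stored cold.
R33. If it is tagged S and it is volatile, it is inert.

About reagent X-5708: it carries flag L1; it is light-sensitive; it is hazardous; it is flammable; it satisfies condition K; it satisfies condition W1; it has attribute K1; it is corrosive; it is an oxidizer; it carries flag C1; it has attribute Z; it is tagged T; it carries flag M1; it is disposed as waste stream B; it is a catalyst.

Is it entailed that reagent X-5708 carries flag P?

By R3 (it is an oxidizer, it is tagged T): it is in state H1.
By R10 (it is flammable): it satisfies condition Y.
By R13 (it has attribute Z): it is a strong acid.
By R15 (it satisfies condition K): it carries flag B.
By R23 (it carries flag C1, it satisfies condition W1): it is in category N.
By R25 (it carries flag B, it is a strong acid): it is volatile.
By R27 (it is in state H1, it is flammable): it is aqueous.
By R28 (it satisfies condition W1): it is stored cold.
By R1 (it is in category N, it is hazardous): it has attribute E.
By R7 (it is volatile, it is tagged T): it meets criterion A.
By R8 (it is aqueous): it is tagged Q.
By R9 (it meets criterion A, it carries flag C1): it requires a fume hood.
By R18 (it requires a fume hood, it is tagged Q, it has attribute E): it is in state D.
By R22 (it is stored cold, it is light-sensitive, it satisfies condition Y): it is inert.
By R30 (it is in state D, it is inert): it carries flag P.

Yes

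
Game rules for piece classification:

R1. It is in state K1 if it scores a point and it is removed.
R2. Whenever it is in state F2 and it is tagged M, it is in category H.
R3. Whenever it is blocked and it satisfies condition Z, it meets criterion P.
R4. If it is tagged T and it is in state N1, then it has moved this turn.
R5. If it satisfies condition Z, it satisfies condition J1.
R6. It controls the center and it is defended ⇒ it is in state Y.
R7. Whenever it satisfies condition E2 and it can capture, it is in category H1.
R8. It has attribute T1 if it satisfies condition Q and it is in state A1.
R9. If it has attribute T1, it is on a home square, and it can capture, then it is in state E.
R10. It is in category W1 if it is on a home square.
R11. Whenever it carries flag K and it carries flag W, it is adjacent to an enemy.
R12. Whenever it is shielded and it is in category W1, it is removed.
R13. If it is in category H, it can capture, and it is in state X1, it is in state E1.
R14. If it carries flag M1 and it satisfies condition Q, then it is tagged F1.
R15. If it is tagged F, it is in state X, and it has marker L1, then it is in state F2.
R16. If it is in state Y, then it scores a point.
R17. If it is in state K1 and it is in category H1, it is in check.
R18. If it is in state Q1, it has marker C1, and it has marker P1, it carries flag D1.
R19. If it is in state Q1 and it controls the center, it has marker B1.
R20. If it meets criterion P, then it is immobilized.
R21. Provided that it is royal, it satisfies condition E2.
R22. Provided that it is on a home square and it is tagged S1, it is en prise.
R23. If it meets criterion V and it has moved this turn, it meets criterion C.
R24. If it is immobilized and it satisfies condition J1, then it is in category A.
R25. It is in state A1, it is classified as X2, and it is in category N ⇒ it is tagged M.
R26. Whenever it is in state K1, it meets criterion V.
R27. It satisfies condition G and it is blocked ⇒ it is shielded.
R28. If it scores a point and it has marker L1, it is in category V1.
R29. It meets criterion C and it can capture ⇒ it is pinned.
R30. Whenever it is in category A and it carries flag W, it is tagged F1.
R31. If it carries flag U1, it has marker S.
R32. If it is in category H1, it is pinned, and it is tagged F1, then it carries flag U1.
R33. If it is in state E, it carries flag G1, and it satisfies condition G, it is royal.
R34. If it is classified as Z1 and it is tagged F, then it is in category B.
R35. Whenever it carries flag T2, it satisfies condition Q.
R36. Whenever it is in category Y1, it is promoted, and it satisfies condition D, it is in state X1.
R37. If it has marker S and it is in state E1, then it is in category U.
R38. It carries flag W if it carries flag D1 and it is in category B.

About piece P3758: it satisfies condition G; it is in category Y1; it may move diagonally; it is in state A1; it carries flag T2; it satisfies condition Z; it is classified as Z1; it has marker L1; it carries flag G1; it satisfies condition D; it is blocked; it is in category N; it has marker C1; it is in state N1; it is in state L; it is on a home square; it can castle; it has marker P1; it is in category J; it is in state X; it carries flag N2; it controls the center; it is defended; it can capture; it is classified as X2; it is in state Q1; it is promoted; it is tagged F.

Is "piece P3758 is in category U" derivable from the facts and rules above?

No

Forward chaining from the given facts derives: meets criterion P, satisfies condition J1, is in state Y, is in category W1, is in state F2, scores a point, carries flag D1, has marker B1, is immobilized, is in category A, is tagged M, is shielded, is in category V1, is in category B, satisfies condition Q, is in state X1, carries flag W, is in category H, has attribute T1, is in state E, is removed, is in state E1, is tagged F1, is royal, is in state K1, satisfies condition E2, meets criterion V, is in category H1, is in check.
The only rule concluding "it is in category U" is R37, which needs "it has marker S"; that is never established.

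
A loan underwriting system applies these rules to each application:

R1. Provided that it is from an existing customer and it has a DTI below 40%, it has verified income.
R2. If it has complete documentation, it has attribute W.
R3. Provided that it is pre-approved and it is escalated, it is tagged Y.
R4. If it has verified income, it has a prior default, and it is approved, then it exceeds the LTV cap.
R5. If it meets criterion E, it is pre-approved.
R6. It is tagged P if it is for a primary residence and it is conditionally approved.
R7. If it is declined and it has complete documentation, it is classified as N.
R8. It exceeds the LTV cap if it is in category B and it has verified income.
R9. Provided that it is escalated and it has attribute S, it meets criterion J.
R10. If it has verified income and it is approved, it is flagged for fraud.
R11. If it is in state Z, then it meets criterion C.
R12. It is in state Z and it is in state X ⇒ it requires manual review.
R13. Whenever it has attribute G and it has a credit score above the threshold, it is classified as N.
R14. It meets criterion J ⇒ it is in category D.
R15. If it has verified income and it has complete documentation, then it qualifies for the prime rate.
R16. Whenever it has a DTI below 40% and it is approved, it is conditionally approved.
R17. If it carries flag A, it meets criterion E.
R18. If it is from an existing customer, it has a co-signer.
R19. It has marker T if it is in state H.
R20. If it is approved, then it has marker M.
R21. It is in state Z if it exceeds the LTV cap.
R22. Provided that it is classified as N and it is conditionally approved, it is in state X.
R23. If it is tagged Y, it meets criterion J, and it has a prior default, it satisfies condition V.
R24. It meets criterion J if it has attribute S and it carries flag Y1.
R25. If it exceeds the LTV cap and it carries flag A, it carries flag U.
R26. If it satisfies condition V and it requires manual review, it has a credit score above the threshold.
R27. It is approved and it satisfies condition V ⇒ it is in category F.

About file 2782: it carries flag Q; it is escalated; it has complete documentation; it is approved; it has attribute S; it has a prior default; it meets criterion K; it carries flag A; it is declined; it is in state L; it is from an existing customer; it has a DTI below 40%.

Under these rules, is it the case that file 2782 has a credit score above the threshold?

By R1 (it is from an existing customer, it has a DTI below 40%): it has verified income.
By R4 (it has verified income, it has a prior default, it is approved): it exceeds the LTV cap.
By R7 (it is declined, it has complete documentation): it is classified as N.
By R9 (it is escalated, it has attribute S): it meets criterion J.
By R16 (it has a DTI below 40%, it is approved): it is conditionally approved.
By R17 (it carries flag A): it meets criterion E.
By R21 (it exceeds the LTV cap): it is in state Z.
By R22 (it is classified as N, it is conditionally approved): it is in state X.
By R5 (it meets criterion E): it is pre-approved.
By R12 (it is in state Z, it is in state X): it requires manual review.
By R3 (it is pre-approved, it is escalated): it is tagged Y.
By R23 (it is tagged Y, it meets criterion J, it has a prior default): it satisfies condition V.
By R26 (it satisfies condition V, it requires manual review): it has a credit score above the threshold.

Yes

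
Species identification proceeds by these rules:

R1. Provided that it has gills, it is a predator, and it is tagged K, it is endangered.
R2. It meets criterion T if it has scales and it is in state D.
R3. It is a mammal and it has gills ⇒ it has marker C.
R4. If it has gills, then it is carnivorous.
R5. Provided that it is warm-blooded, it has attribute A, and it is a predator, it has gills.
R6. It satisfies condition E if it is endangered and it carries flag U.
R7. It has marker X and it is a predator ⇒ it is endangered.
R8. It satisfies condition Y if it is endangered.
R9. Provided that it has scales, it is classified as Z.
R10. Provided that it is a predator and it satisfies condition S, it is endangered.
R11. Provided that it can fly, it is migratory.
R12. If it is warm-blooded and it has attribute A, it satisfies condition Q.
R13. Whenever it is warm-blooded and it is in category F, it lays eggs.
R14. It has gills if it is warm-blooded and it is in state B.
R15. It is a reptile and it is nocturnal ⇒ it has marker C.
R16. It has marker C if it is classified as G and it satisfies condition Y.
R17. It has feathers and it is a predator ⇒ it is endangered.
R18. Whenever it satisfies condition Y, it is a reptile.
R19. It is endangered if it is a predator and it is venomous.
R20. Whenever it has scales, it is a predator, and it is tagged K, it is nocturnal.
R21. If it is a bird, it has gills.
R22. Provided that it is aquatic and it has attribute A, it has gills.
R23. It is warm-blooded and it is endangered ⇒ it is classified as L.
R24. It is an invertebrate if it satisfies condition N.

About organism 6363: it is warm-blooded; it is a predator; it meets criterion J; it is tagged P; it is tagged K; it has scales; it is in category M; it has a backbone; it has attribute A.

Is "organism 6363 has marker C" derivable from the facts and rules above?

Yes

By R5 (it is warm-blooded, it has attribute A, it is a predator): it has gills.
By R20 (it has scales, it is a predator, it is tagged K): it is nocturnal.
By R1 (it has gills, it is a predator, it is tagged K): it is endangered.
By R8 (it is endangered): it satisfies condition Y.
By R18 (it satisfies condition Y): it is a reptile.
By R15 (it is a reptile, it is nocturnal): it has marker C.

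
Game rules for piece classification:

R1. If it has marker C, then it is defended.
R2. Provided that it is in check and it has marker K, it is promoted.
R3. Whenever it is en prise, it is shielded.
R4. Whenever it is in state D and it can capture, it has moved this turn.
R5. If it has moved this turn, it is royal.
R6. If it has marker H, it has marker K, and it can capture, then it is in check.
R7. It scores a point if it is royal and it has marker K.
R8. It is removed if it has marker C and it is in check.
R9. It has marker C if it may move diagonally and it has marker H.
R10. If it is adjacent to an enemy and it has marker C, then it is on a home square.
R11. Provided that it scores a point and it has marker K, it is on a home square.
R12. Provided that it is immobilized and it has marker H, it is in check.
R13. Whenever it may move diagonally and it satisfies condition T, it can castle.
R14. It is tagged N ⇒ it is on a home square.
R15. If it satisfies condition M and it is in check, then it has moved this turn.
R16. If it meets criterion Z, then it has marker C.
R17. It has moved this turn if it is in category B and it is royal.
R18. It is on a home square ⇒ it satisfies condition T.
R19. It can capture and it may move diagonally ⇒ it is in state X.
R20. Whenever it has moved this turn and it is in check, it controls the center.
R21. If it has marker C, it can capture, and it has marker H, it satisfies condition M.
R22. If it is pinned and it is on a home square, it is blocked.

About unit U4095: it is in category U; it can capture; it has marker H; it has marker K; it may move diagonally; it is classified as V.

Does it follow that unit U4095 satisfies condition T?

By R6 (it has marker H, it has marker K, it can capture): it is in check.
By R9 (it may move diagonally, it has marker H): it has marker C.
By R21 (it has marker C, it can capture, it has marker H): it satisfies condition M.
By R15 (it satisfies condition M, it is in check): it has moved this turn.
By R5 (it has moved this turn): it is royal.
By R7 (it is royal, it has marker K): it scores a point.
By R11 (it scores a point, it has marker K): it is on a home square.
By R18 (it is on a home square): it satisfies condition T.

Yes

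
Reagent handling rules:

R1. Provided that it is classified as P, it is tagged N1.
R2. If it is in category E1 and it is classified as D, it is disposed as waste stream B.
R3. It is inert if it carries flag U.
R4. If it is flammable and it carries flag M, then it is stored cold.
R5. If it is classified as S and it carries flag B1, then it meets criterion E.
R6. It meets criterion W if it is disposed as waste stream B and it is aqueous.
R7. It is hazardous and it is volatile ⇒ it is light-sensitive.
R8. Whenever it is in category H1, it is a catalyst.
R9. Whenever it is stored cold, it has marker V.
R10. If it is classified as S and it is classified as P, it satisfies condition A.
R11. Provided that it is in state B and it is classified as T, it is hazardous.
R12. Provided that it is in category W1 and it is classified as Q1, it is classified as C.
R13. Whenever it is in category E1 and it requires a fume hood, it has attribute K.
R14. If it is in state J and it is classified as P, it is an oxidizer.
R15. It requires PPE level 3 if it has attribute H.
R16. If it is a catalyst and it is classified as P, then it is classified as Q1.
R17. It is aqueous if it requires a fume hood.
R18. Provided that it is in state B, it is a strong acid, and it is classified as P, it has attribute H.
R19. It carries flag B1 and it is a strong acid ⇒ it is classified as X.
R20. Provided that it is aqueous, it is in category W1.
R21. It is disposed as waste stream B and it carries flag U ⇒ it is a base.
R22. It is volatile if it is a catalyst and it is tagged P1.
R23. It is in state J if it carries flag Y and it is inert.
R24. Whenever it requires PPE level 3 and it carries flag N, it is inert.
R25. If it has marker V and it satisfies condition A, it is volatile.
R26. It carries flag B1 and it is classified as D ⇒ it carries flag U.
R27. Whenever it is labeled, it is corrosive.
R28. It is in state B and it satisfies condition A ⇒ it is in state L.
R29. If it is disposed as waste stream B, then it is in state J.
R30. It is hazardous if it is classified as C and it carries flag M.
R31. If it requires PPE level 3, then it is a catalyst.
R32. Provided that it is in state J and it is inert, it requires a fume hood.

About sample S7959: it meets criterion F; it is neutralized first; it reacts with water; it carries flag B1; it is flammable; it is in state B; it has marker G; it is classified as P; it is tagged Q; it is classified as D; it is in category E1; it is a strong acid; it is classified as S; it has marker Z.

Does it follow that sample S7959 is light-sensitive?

No

Forward chaining from the given facts derives: is tagged N1, is disposed as waste stream B, meets criterion E, satisfies condition A, has attribute H, is classified as X, carries flag U, is in state L, is in state J, is inert, is an oxidizer, requires PPE level 3, is a base, is a catalyst, requires a fume hood, has attribute K, is classified as Q1, is aqueous, is in category W1, meets criterion W, is classified as C.
The only rule concluding "it is light-sensitive" is R7, which needs "it is hazardous"; that is never established.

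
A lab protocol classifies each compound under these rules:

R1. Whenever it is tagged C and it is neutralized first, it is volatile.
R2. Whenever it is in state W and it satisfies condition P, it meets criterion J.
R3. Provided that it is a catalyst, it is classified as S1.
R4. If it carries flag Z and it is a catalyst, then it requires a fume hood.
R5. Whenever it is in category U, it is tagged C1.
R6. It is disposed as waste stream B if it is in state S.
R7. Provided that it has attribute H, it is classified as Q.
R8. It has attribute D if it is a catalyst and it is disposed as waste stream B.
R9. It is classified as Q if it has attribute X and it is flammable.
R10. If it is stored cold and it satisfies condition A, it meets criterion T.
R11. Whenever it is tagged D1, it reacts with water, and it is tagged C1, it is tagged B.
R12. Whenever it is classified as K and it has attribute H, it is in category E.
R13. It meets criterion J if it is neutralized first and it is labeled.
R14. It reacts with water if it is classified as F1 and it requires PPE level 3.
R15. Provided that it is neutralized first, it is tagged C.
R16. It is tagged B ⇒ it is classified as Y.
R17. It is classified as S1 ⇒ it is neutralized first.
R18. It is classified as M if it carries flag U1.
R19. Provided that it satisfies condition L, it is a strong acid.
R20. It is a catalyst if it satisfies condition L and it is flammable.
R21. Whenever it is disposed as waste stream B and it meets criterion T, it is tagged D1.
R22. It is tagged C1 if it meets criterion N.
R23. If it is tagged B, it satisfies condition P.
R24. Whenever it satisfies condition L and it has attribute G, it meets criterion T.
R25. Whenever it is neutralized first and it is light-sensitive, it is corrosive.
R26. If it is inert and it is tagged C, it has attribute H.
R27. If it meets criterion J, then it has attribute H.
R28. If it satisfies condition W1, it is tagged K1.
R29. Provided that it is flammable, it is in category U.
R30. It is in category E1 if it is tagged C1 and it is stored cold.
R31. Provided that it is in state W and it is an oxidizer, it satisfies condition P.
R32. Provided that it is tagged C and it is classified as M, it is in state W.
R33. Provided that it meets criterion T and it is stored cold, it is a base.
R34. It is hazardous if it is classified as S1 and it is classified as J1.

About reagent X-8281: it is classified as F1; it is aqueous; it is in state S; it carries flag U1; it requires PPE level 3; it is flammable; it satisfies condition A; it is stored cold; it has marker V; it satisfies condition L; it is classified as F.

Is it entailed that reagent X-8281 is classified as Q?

Yes

By R6 (it is in state S): it is disposed as waste stream B.
By R10 (it is stored cold, it satisfies condition A): it meets criterion T.
By R14 (it is classified as F1, it requires PPE level 3): it reacts with water.
By R18 (it carries flag U1): it is classified as M.
By R20 (it satisfies condition L, it is flammable): it is a catalyst.
By R21 (it is disposed as waste stream B, it meets criterion T): it is tagged D1.
By R29 (it is flammable): it is in category U.
By R3 (it is a catalyst): it is classified as S1.
By R5 (it is in category U): it is tagged C1.
By R11 (it is tagged D1, it reacts with water, it is tagged C1): it is tagged B.
By R17 (it is classified as S1): it is neutralized first.
By R23 (it is tagged B): it satisfies condition P.
By R15 (it is neutralized first): it is tagged C.
By R32 (it is tagged C, it is classified as M): it is in state W.
By R2 (it is in state W, it satisfies condition P): it meets criterion J.
By R27 (it meets criterion J): it has attribute H.
By R7 (it has attribute H): it is classified as Q.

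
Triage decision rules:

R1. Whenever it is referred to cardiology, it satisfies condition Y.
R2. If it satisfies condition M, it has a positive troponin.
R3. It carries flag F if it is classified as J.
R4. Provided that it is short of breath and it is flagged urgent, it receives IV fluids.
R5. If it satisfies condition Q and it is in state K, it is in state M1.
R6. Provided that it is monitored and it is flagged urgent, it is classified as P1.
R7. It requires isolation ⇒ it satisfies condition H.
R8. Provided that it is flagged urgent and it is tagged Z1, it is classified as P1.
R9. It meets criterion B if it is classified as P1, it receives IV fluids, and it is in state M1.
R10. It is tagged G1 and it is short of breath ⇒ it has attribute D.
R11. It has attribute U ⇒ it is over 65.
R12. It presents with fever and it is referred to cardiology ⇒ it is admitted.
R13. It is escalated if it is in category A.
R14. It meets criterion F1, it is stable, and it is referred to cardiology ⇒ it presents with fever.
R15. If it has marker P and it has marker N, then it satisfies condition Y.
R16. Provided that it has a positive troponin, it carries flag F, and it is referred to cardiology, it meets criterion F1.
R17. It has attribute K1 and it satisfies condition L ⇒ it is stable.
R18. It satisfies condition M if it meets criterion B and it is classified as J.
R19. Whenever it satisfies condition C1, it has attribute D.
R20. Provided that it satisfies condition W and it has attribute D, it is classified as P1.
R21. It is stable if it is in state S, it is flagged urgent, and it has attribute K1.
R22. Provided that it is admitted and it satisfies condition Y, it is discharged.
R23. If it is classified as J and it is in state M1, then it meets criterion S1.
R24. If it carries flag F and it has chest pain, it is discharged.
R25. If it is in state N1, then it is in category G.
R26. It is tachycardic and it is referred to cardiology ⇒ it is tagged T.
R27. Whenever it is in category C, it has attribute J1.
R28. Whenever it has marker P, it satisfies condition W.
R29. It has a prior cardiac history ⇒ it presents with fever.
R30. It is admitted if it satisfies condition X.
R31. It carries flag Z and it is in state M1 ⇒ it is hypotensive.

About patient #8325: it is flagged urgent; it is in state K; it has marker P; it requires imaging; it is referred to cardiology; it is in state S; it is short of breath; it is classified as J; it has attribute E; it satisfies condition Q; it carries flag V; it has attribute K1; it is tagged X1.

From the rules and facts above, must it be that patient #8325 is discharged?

No

Forward chaining from the given facts derives: satisfies condition Y, carries flag F, receives IV fluids, is in state M1, is stable, meets criterion S1, satisfies condition W.
Rules concluding "it is discharged": R22 needs "it is admitted"; R24 needs "it has chest pain" — none of these are established.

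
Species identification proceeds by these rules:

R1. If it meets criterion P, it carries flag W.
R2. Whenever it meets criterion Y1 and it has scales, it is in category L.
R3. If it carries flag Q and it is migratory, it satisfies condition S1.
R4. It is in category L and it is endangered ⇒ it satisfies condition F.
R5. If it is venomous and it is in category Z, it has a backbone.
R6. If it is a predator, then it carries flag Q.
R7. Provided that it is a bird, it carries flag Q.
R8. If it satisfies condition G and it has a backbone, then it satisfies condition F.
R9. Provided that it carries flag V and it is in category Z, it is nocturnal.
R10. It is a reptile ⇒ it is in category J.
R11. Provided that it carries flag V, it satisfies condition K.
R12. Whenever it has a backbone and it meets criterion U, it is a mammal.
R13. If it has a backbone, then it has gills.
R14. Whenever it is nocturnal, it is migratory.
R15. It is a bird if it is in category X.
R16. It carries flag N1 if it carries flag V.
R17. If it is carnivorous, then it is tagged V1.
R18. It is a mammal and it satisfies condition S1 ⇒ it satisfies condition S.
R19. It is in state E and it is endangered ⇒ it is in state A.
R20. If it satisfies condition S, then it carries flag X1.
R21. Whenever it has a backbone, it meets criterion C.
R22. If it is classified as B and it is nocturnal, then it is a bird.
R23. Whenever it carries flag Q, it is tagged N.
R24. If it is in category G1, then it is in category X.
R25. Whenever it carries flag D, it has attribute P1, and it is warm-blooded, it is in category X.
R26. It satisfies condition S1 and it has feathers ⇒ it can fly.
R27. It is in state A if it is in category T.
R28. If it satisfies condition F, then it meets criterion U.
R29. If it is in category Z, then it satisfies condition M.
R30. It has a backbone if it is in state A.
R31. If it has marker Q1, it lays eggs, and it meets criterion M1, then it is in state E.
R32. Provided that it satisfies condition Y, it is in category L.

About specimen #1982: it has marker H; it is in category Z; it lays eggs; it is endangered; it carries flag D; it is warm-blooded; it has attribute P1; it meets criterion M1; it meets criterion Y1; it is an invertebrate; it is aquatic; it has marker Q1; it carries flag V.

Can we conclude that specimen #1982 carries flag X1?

No

Forward chaining from the given facts derives: is nocturnal, satisfies condition K, is migratory, carries flag N1, is in category X, satisfies condition M, is in state E, is a bird, is in state A, has a backbone, carries flag Q, has gills, meets criterion C, is tagged N, satisfies condition S1.
The only rule concluding "it carries flag X1" is R20, which needs "it satisfies condition S"; that is never established.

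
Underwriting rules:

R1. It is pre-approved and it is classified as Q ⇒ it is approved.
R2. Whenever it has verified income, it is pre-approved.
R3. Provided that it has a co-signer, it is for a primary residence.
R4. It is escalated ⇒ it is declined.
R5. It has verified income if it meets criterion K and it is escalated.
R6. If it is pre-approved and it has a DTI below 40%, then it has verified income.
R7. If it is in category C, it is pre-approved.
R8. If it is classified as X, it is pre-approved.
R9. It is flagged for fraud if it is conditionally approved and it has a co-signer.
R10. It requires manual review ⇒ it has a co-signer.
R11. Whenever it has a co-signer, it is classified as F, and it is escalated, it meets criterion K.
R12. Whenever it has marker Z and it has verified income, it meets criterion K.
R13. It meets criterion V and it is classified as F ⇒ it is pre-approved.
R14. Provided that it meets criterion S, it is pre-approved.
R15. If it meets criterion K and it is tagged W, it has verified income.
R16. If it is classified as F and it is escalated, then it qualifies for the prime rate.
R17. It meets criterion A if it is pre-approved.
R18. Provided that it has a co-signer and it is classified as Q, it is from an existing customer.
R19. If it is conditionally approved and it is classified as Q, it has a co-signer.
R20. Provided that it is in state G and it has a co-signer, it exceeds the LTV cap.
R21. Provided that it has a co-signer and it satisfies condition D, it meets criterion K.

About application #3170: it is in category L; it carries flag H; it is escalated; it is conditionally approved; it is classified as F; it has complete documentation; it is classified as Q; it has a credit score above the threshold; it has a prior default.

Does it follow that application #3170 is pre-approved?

By R19 (it is conditionally approved, it is classified as Q): it has a co-signer.
By R11 (it has a co-signer, it is classified as F, it is escalated): it meets criterion K.
By R5 (it meets criterion K, it is escalated): it has verified income.
By R2 (it has verified income): it is pre-approved.

Yes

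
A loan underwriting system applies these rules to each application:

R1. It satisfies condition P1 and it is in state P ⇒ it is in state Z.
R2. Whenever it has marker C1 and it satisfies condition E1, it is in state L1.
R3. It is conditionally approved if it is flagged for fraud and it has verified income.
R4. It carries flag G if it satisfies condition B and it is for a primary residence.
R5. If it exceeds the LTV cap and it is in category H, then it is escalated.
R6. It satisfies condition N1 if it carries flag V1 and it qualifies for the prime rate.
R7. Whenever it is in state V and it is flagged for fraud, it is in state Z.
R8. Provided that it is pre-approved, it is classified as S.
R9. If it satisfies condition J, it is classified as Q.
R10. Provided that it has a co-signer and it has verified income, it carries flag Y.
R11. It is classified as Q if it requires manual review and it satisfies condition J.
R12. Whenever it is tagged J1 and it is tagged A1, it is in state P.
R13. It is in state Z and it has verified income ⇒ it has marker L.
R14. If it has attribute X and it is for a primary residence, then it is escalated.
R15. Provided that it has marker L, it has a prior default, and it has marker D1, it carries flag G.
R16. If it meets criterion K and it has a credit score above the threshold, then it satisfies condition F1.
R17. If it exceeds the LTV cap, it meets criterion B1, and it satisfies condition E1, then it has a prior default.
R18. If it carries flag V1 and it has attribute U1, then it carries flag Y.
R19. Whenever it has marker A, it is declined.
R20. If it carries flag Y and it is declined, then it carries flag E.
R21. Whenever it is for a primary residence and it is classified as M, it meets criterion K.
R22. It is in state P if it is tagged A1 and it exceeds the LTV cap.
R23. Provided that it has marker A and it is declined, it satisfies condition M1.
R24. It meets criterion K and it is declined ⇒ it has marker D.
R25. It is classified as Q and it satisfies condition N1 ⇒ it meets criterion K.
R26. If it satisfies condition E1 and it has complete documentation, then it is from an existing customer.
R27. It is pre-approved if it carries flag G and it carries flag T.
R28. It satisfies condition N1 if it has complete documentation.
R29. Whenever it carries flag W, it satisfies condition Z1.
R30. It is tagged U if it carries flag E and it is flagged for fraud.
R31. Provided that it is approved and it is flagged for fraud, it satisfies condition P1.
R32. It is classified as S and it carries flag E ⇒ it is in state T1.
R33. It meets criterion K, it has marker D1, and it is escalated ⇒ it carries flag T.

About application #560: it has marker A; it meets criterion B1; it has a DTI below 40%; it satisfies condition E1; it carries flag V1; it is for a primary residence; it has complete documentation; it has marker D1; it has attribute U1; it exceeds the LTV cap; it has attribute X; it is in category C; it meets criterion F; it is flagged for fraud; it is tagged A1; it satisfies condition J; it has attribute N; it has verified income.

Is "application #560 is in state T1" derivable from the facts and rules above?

No

Forward chaining from the given facts derives: is conditionally approved, is classified as Q, is escalated, has a prior default, carries flag Y, is declined, carries flag E, is in state P, satisfies condition M1, is from an existing customer, satisfies condition N1, is tagged U, meets criterion K, carries flag T, has marker D.
The only rule concluding "it is in state T1" is R32, which needs "it is classified as S"; that is never established.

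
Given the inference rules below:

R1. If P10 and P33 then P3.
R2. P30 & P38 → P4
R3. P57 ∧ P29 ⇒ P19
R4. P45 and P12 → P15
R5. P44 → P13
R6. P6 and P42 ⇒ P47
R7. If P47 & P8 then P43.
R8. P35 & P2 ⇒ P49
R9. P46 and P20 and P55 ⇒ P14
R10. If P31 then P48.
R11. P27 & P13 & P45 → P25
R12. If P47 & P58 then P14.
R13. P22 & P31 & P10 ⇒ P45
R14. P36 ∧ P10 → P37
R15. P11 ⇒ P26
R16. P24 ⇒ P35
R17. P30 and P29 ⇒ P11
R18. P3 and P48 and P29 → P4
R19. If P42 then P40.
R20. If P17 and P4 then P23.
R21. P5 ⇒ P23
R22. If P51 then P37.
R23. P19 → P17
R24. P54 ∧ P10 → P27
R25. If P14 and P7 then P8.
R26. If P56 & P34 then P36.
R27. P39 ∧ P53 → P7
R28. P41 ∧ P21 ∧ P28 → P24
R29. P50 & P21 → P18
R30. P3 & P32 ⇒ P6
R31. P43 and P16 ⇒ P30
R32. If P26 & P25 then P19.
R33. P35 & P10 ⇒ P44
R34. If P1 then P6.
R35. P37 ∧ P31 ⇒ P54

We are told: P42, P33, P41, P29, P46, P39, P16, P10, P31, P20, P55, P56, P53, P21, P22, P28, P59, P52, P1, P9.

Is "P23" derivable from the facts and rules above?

No

Forward chaining from the given facts derives: P3, P14, P48, P45, P4, P40, P7, P24, P6, P47, P35, P8, P44, P13, P43, P30, P11, P26.
Rules concluding P23: R20 needs P17; R21 needs P5 — none of these are established.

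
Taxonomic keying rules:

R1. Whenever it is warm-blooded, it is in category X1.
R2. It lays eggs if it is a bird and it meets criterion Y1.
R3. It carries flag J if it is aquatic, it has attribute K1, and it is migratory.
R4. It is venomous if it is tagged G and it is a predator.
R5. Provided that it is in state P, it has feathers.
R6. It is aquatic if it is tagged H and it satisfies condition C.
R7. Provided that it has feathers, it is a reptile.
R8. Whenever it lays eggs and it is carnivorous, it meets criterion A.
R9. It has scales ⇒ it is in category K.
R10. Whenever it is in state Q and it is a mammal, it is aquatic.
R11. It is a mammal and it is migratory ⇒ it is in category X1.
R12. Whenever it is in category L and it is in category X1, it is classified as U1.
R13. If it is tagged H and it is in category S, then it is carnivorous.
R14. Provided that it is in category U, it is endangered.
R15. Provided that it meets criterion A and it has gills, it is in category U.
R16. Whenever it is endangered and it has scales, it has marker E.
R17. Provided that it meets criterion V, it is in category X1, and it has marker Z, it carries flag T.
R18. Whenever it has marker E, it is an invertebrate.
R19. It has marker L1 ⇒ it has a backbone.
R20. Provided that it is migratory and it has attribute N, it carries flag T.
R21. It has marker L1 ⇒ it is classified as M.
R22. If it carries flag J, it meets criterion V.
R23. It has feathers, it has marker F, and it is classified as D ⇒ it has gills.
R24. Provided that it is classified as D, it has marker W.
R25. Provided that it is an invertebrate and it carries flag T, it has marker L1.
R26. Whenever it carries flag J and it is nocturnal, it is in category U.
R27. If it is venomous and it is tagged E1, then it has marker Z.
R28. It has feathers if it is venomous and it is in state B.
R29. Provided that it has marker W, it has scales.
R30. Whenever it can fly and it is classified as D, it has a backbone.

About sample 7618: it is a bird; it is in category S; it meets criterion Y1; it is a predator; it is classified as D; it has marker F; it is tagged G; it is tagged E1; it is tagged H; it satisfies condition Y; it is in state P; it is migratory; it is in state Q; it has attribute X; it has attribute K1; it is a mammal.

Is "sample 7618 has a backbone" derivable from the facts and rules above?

By R2 (it is a bird, it meets criterion Y1): it lays eggs.
By R4 (it is tagged G, it is a predator): it is venomous.
By R5 (it is in state P): it has feathers.
By R10 (it is in state Q, it is a mammal): it is aquatic.
By R11 (it is a mammal, it is migratory): it is in category X1.
By R13 (it is tagged H, it is in category S): it is carnivorous.
By R23 (it has feathers, it has marker F, it is classified as D): it has gills.
By R24 (it is classified as D): it has marker W.
By R27 (it is venomous, it is tagged E1): it has marker Z.
By R29 (it has marker W): it has scales.
By R3 (it is aquatic, it has attribute K1, it is migratory): it carries flag J.
By R8 (it lays eggs, it is carnivorous): it meets criterion A.
By R15 (it meets criterion A, it has gills): it is in category U.
By R22 (it carries flag J): it meets criterion V.
By R14 (it is in category U): it is endangered.
By R16 (it is endangered, it has scales): it has marker E.
By R17 (it meets criterion V, it is in category X1, it has marker Z): it carries flag T.
By R18 (it has marker E): it is an invertebrate.
By R25 (it is an invertebrate, it carries flag T): it has marker L1.
By R19 (it has marker L1): it has a backbone.

Yes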